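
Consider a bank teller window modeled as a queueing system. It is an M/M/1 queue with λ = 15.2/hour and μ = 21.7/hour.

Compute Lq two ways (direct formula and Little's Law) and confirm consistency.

Method 1 (direct): Lq = λ²/(μ(μ-λ)) = 231.04/(21.7 × 6.50) = 1.6380

Method 2 (Little's Law):
W = 1/(μ-λ) = 1/6.50 = 0.153846
Wq = W - 1/μ = 0.153846 - 0.0460829 = 0.10776
Lq = λWq = 15.2 × 0.10776 = 1.6380 ✔ (matches Method 1)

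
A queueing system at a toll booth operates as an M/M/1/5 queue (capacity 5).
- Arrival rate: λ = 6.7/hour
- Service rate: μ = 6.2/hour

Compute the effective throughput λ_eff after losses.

ρ = λ/μ = 6.7/6.2 = 1.08065
P₀ = (1-ρ)/(1-ρ^(K+1)) = (1-1.08065)/(1-1.08065^6) = -0.08065/-0.5926 = 0.1361
P_K = P₀×ρ^K = 0.1361 × 1.08065^5 = 0.1361 × 1.4738 = 0.2006
λ_eff = λ(1-P_K) = 6.7 × (1 - 0.20056) = 6.7 × 0.79944 = 5.3562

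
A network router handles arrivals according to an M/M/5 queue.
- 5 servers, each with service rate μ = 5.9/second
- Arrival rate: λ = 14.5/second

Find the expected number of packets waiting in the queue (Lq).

Traffic intensity: ρ = λ/(cμ) = 14.5/(5×5.9) = 0.4915
Since ρ = 0.4915 < 1, system is stable.
Offered load a = λ/μ = cρ = 14.5/5.9 = 2.4576
P₀ = [ Σₙ₌₀^4 aⁿ/n! + a^5/(5!(1-ρ)) ]⁻¹
Σ = a^0/0! + a^1/1! + a^2/2! + a^3/3! + a^4/4! = 1.0000 + 2.4576 + 3.0200 + 2.4740 + 1.5200 = 10.4716
a^5/(5!(1-ρ)) = 89.6561/(120 × 0.50847) = 1.4694
P₀ = 1/(10.4716 + 1.4694) = 0.08375
Lq = P₀·a^5·ρ / (5!(1-ρ)²) = 0.08375 × 89.6561 × 0.4915 / (120 × 0.2585) = 0.1190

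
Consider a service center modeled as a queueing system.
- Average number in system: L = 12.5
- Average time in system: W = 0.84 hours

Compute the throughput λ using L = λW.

Little's Law: L = λW, so λ = L/W
λ = 12.5/0.84 = 14.8810 customers/hour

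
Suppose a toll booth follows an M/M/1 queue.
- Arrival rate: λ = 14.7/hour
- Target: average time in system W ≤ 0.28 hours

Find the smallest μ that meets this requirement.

For M/M/1: W = 1/(μ-λ)
Need W ≤ 0.28, so 1/(μ-λ) ≤ 0.28
μ - λ ≥ 1/0.28 = 3.5714
μ ≥ 14.7 + 3.5714 = 18.2714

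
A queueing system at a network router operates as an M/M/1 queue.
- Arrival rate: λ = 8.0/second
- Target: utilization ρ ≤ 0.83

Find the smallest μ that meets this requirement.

ρ = λ/μ, so μ = λ/ρ
μ ≥ 8.0/0.83 = 9.6386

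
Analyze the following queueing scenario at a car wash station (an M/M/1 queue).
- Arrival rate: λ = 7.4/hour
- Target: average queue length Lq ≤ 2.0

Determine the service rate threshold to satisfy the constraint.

For M/M/1: Lq = λ²/(μ(μ-λ))
Need Lq ≤ 2.0, i.e. μ(μ-λ) ≥ λ²/2.0
μ² - 7.4μ - 54.76/2.0 ≥ 0  →  μ² - 7.4μ - 27.3800 ≥ 0
Quadratic formula (positive root): μ = [λ + √(λ² + 4×27.3800)]/2
Discriminant: 54.76 + 4×27.3800 = 164.2800, √164.2800 = 12.8172
μ ≥ (7.4 + 12.8172)/2 = 10.1086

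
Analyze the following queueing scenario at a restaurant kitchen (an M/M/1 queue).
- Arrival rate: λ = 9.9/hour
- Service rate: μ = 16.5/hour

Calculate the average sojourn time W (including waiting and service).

First, compute utilization: ρ = λ/μ = 9.9/16.5 = 0.6000
For M/M/1: W = 1/(μ-λ)
W = 1/(16.5-9.9) = 1/6.60
W = 0.1515 hours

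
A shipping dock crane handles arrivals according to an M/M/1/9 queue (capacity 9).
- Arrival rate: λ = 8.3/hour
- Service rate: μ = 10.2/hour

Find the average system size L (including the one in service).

ρ = λ/μ = 8.3/10.2 = 0.813725
P₀ = (1-ρ)/(1-ρ^(K+1)) = (1-0.813725)/(1-0.813725^10) = 0.18627/0.87272 = 0.2134
P_K = P₀×ρ^K = 0.21344 × 0.813725^9 = 0.21344 × 0.15642 = 0.03339
L = ρ[1 - (K+1)ρ^K + Kρ^(K+1)] / [(1-ρ)(1-ρ^(K+1))]
L = 0.813725 × (1 - 10×0.156422 + 9×0.127285) / ((1 - 0.813725) × (1 - 0.127285)) = 2.9099 containers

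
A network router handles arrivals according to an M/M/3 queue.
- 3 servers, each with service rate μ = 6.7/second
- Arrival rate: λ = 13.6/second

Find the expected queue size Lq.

Traffic intensity: ρ = λ/(cμ) = 13.6/(3×6.7) = 0.6766
Since ρ = 0.6766 < 1, system is stable.
Offered load a = λ/μ = cρ = 13.6/6.7 = 2.0299
P₀ = [ Σₙ₌₀^2 aⁿ/n! + a^3/(3!(1-ρ)) ]⁻¹
Σ = a^0/0! + a^1/1! + a^2/2! = 1.0000 + 2.0299 + 2.0601 = 5.0900
a^3/(3!(1-ρ)) = 8.3636/(6 × 0.32338) = 4.3105
P₀ = 1/(5.0900 + 4.3105) = 0.1064
Lq = P₀·a^3·ρ / (3!(1-ρ)²) = 0.1064 × 8.3636 × 0.6766 / (6 × 0.1046) = 0.9594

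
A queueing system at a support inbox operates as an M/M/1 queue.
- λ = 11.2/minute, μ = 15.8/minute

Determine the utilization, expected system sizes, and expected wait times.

Step 1: ρ = λ/μ = 11.2/15.8 = 0.7089
Step 2: L = λ/(μ-λ) = 11.2/4.60 = 2.4348
Step 3: Lq = λ²/(μ(μ-λ)) = 125.44/(15.8×4.60) = 1.7259
Step 4: W = 1/(μ-λ) = 1/4.60 = 0.21739
Step 5: Wq = λ/(μ(μ-λ)) = 11.2/(15.8×4.60) = 0.1541
Step 6: P(0) = 1-ρ = 0.2911
Verify: L = λW = 11.2×0.21739 = 2.4348 ✔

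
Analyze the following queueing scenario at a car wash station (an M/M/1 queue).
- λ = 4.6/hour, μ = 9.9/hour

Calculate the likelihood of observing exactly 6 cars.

ρ = λ/μ = 4.6/9.9 = 0.464646
P(n) = (1-ρ)ρⁿ
P(6) = (1-0.464646) × 0.464646^6
P(6) = 0.53535 × 0.010063
P(6) = 0.005387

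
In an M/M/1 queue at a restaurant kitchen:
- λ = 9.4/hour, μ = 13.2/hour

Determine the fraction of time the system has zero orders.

ρ = λ/μ = 9.4/13.2 = 0.7121
P(0) = 1 - ρ = 1 - 0.7121 = 0.2879
The server is idle 28.79% of the time.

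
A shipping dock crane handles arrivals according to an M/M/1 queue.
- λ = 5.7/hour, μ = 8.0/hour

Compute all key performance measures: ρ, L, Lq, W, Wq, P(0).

Step 1: ρ = λ/μ = 5.7/8.0 = 0.7125
Step 2: L = λ/(μ-λ) = 5.7/2.30 = 2.4783
Step 3: Lq = λ²/(μ(μ-λ)) = 32.49/(8.0×2.30) = 1.7658
Step 4: W = 1/(μ-λ) = 1/2.30 = 0.434783
Step 5: Wq = λ/(μ(μ-λ)) = 5.7/(8.0×2.30) = 0.3098
Step 6: P(0) = 1-ρ = 0.2875
Verify: L = λW = 5.7×0.434783 = 2.4783 ✔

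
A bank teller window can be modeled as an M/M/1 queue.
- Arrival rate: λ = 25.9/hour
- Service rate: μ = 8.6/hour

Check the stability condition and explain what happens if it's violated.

Stability requires ρ = λ/(cμ) < 1
ρ = 25.9/(1 × 8.6) = 25.9/8.60 = 3.0116
Since 3.0116 ≥ 1, the system is UNSTABLE.
Queue grows without bound. Need μ > λ = 25.9.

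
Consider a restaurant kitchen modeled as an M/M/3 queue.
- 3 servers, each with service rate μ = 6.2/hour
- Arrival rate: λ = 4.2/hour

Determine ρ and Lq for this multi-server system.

Traffic intensity: ρ = λ/(cμ) = 4.2/(3×6.2) = 0.2258
Since ρ = 0.2258 < 1, system is stable.
Offered load a = λ/μ = cρ = 4.2/6.2 = 0.6774
P₀ = [ Σₙ₌₀^2 aⁿ/n! + a^3/(3!(1-ρ)) ]⁻¹
Σ = a^0/0! + a^1/1! + a^2/2! = 1.0000 + 0.67742 + 0.22945 = 1.9069
a^3/(3!(1-ρ)) = 0.31087/(6 × 0.77419) = 0.06692
P₀ = 1/(1.9069 + 0.06692) = 0.5066
Lq = P₀·a^3·ρ / (3!(1-ρ)²) = 0.5066 × 0.3109 × 0.2258 / (6 × 0.5994) = 0.009889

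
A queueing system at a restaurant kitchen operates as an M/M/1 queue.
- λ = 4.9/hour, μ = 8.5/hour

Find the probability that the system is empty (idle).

ρ = λ/μ = 4.9/8.5 = 0.5765
P(0) = 1 - ρ = 1 - 0.5765 = 0.4235
The server is idle 42.35% of the time.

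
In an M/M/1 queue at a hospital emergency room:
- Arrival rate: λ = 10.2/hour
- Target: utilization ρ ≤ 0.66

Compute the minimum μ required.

ρ = λ/μ, so μ = λ/ρ
μ ≥ 10.2/0.66 = 15.4545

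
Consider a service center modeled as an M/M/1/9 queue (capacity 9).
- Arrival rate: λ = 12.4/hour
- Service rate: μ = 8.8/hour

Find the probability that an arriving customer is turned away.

ρ = λ/μ = 12.4/8.8 = 1.4091
P₀ = (1-ρ)/(1-ρ^(K+1)) = (1-1.4091)/(1-1.4091^10) = -0.4091/-29.8616 = 0.01370
P_K = P₀×ρ^K = 0.0136999 × 1.4091^9 = 0.0136999 × 21.9016 = 0.3000
Blocking probability = 30.00%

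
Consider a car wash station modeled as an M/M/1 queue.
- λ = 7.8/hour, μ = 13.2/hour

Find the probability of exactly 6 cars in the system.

ρ = λ/μ = 7.8/13.2 = 0.59091
P(n) = (1-ρ)ρⁿ
P(6) = (1-0.59091) × 0.59091^6
P(6) = 0.4091 × 0.04257
P(6) = 0.01742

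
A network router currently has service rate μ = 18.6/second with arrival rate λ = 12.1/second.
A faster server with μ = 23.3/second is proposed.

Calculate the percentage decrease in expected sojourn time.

System 1: ρ₁ = 12.1/18.6 = 0.6505, W₁ = 1/(18.6-12.1) = 0.153846
System 2: ρ₂ = 12.1/23.3 = 0.5193, W₂ = 1/(23.3-12.1) = 0.0892857
Improvement: (W₁-W₂)/W₁ = (0.153846-0.0892857)/0.153846 = 41.96%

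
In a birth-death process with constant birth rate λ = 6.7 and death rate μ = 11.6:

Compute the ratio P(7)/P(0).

For constant rates: P(n)/P(0) = (λ/μ)^n
P(7)/P(0) = (6.7/11.6)^7 = 0.577586^7 = 0.02144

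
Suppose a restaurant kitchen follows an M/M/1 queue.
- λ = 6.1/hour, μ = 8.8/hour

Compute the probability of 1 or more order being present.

ρ = λ/μ = 6.1/8.8 = 0.6932
P(N ≥ n) = ρⁿ
P(N ≥ 1) = 0.6932^1
P(N ≥ 1) = 0.6932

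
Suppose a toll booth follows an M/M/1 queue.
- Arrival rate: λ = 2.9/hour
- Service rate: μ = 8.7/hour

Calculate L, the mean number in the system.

ρ = λ/μ = 2.9/8.7 = 0.3333
For M/M/1: L = λ/(μ-λ)
L = 2.9/(8.7-2.9) = 2.9/5.80
L = 0.5000 vehicles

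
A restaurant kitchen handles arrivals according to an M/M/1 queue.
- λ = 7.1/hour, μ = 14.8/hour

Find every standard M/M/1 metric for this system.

Step 1: ρ = λ/μ = 7.1/14.8 = 0.4797
Step 2: L = λ/(μ-λ) = 7.1/7.70 = 0.9221
Step 3: Lq = λ²/(μ(μ-λ)) = 50.41/(14.8×7.70) = 0.4423
Step 4: W = 1/(μ-λ) = 1/7.70 = 0.12987
Step 5: Wq = λ/(μ(μ-λ)) = 7.1/(14.8×7.70) = 0.06230
Step 6: P(0) = 1-ρ = 0.5203
Verify: L = λW = 7.1×0.12987 = 0.9221 ✔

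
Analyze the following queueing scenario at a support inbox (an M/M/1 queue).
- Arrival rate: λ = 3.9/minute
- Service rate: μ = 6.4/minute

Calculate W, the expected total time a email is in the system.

First, compute utilization: ρ = λ/μ = 3.9/6.4 = 0.6094
For M/M/1: W = 1/(μ-λ)
W = 1/(6.4-3.9) = 1/2.50
W = 0.4000 minutes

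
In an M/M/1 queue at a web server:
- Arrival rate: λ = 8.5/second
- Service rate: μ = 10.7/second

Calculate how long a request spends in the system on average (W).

First, compute utilization: ρ = λ/μ = 8.5/10.7 = 0.7944
For M/M/1: W = 1/(μ-λ)
W = 1/(10.7-8.5) = 1/2.20
W = 0.4545 seconds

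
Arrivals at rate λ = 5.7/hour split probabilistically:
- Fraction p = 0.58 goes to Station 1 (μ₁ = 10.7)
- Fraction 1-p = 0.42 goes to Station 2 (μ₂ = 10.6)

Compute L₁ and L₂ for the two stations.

Effective rates: λ₁ = 5.7×0.58 = 3.306, λ₂ = 5.7×0.42 = 2.394
Station 1: ρ₁ = 3.306/10.7 = 0.30897, L₁ = ρ₁/(1-ρ₁) = 0.30897/(1-0.30897) = 0.4471
Station 2: ρ₂ = 2.394/10.6 = 0.2258, L₂ = ρ₂/(1-ρ₂) = 0.2258/(1-0.2258) = 0.2917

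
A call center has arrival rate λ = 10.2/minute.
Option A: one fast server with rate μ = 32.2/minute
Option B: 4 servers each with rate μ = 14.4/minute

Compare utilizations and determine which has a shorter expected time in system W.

Option A: single server μ = 32.2 (M/M/1)
  ρ_A = 10.2/32.2 = 0.3168
  W_A = 1/(μ-λ) = 1/(32.2-10.2) = 1/22.00 = 0.04545

Option B: 4 servers μ = 14.4 (M/M/4)
  ρ_B = λ/(cμ) = 10.2/(4×14.4) = 0.1771
  Offered load a = λ/μ = cρ = 10.2/14.4 = 0.7083
  P₀ = [ Σₙ₌₀^3 aⁿ/n! + a^4/(4!(1-ρ)) ]⁻¹
  Σ = a^0/0! + a^1/1! + a^2/2! + a^3/3! = 1.0000 + 0.7083 + 0.2509 + 0.05923 = 2.0184
  a^4/(4!(1-ρ)) = 0.25174/(24 × 0.82292) = 0.01275
  P₀ = 1/(2.0184 + 0.01275) = 0.4923
  Lq = P₀·a^4·ρ / (4!(1-ρ)²) = 0.4923 × 0.2517 × 0.1771 / (24 × 0.6772) = 0.001350
  Wq_B = Lq/λ = 0.0013504/10.2 = 0.00013239
  W_B = Wq_B + 1/μ = 0.00013239 + 0.069444 = 0.06958

Since W_A = 0.04545 < W_B = 0.06958, Option A (single fast server) has the shorter time in system.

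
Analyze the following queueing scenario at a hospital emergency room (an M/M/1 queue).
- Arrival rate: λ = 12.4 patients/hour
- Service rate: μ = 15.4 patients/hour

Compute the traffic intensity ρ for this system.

Server utilization: ρ = λ/μ
ρ = 12.4/15.4 = 0.8052
The server is busy 80.52% of the time.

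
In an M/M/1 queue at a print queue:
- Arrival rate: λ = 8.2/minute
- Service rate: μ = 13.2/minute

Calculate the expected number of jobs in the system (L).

ρ = λ/μ = 8.2/13.2 = 0.6212
For M/M/1: L = λ/(μ-λ)
L = 8.2/(13.2-8.2) = 8.2/5.00
L = 1.6400 jobs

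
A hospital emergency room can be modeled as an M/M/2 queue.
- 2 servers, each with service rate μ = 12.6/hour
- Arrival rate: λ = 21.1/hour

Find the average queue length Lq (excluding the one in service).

Traffic intensity: ρ = λ/(cμ) = 21.1/(2×12.6) = 0.8373
Since ρ = 0.8373 < 1, system is stable.
Offered load a = λ/μ = cρ = 21.1/12.6 = 1.6746
P₀ = [ Σₙ₌₀^1 aⁿ/n! + a^2/(2!(1-ρ)) ]⁻¹
Σ = a^0/0! + a^1/1! = 1.0000 + 1.6746 = 2.6746
a^2/(2!(1-ρ)) = 2.80430/(2 × 0.162698) = 8.6181
P₀ = 1/(2.6746 + 8.6181) = 0.08855
Lq = P₀·a^2·ρ / (2!(1-ρ)²) = 0.0885529 × 2.80430 × 0.837302 / (2 × 0.0264708) = 3.9275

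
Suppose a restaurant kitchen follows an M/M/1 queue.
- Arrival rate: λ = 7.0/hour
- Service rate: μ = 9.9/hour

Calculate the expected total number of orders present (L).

ρ = λ/μ = 7.0/9.9 = 0.7071
For M/M/1: L = λ/(μ-λ)
L = 7.0/(9.9-7.0) = 7.0/2.90
L = 2.4138 orders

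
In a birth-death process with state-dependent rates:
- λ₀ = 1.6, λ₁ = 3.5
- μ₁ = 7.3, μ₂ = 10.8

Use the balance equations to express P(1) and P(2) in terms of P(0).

Balance equations:
State 0: λ₀P₀ = μ₁P₁ → P₁ = (λ₀/μ₁)P₀ = (1.6/7.3)P₀ = 0.2192P₀
State 1: P₂ = (λ₀λ₁)/(μ₁μ₂)P₀ = (1.6×3.5)/(7.3×10.8)P₀ = 0.07103P₀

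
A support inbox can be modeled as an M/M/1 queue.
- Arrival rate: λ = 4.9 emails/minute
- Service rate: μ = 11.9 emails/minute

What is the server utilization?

Server utilization: ρ = λ/μ
ρ = 4.9/11.9 = 0.4118
The server is busy 41.18% of the time.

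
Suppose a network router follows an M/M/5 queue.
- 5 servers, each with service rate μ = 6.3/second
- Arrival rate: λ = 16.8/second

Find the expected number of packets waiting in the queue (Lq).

Traffic intensity: ρ = λ/(cμ) = 16.8/(5×6.3) = 0.5333
Since ρ = 0.5333 < 1, system is stable.
Offered load a = λ/μ = cρ = 16.8/6.3 = 2.6667
P₀ = [ Σₙ₌₀^4 aⁿ/n! + a^5/(5!(1-ρ)) ]⁻¹
Σ = a^0/0! + a^1/1! + a^2/2! + a^3/3! + a^4/4! = 1.00000 + 2.66667 + 3.55556 + 3.16049 + 2.10700 = 12.4897
a^5/(5!(1-ρ)) = 134.8477/(120 × 0.46667) = 2.4080
P₀ = 1/(12.4897 + 2.4080) = 0.06712
Lq = P₀·a^5·ρ / (5!(1-ρ)²) = 0.06712 × 134.8477 × 0.5333 / (120 × 0.2178) = 0.1847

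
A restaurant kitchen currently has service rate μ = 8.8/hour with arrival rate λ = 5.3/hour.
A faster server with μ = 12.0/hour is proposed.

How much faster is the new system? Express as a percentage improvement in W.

System 1: ρ₁ = 5.3/8.8 = 0.6023, W₁ = 1/(8.8-5.3) = 0.28571
System 2: ρ₂ = 5.3/12.0 = 0.4417, W₂ = 1/(12.0-5.3) = 0.14925
Improvement: (W₁-W₂)/W₁ = (0.28571-0.14925)/0.28571 = 47.76%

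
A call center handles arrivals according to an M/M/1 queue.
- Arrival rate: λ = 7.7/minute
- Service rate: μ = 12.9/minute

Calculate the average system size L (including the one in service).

ρ = λ/μ = 7.7/12.9 = 0.5969
For M/M/1: L = λ/(μ-λ)
L = 7.7/(12.9-7.7) = 7.7/5.20
L = 1.4808 calls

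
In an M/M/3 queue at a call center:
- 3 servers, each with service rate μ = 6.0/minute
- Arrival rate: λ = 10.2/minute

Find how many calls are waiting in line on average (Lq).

Traffic intensity: ρ = λ/(cμ) = 10.2/(3×6.0) = 0.5667
Since ρ = 0.5667 < 1, system is stable.
Offered load a = λ/μ = cρ = 10.2/6.0 = 1.7000
P₀ = [ Σₙ₌₀^2 aⁿ/n! + a^3/(3!(1-ρ)) ]⁻¹
Σ = a^0/0! + a^1/1! + a^2/2! = 1.0000 + 1.7000 + 1.4450 = 4.1450
a^3/(3!(1-ρ)) = 4.9130/(6 × 0.43333) = 1.8896
P₀ = 1/(4.1450 + 1.8896) = 0.1657
Lq = P₀·a^3·ρ / (3!(1-ρ)²) = 0.16571 × 4.9130 × 0.56667 / (6 × 0.18778) = 0.4095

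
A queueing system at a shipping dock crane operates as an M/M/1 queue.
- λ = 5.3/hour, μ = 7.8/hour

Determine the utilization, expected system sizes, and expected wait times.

Step 1: ρ = λ/μ = 5.3/7.8 = 0.6795
Step 2: L = λ/(μ-λ) = 5.3/2.50 = 2.1200
Step 3: Lq = λ²/(μ(μ-λ)) = 28.09/(7.8×2.50) = 1.4405
Step 4: W = 1/(μ-λ) = 1/2.50 = 0.4000
Step 5: Wq = λ/(μ(μ-λ)) = 5.3/(7.8×2.50) = 0.2718
Step 6: P(0) = 1-ρ = 0.3205
Verify: L = λW = 5.3×0.4000 = 2.1200 ✔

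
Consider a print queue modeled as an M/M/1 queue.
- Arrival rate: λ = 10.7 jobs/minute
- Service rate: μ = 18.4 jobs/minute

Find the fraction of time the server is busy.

Server utilization: ρ = λ/μ
ρ = 10.7/18.4 = 0.5815
The server is busy 58.15% of the time.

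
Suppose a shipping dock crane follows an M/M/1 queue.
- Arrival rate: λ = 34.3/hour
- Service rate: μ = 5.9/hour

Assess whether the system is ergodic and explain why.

Stability requires ρ = λ/(cμ) < 1
ρ = 34.3/(1 × 5.9) = 34.3/5.90 = 5.8136
Since 5.8136 ≥ 1, the system is UNSTABLE.
Queue grows without bound. Need μ > λ = 34.3.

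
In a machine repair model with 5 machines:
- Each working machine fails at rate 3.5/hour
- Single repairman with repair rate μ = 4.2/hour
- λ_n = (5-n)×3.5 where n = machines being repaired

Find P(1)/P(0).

P(1)/P(0) = ∏_{i=0}^{1-1} λ_i/μ_{i+1}
= (5-0)×3.5/4.2
= 4.1667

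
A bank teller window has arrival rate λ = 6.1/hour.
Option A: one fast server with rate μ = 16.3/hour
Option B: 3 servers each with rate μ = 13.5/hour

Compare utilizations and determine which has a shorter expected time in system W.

Option A: single server μ = 16.3 (M/M/1)
  ρ_A = 6.1/16.3 = 0.3742
  W_A = 1/(μ-λ) = 1/(16.3-6.1) = 1/10.20 = 0.09804

Option B: 3 servers μ = 13.5 (M/M/3)
  ρ_B = λ/(cμ) = 6.1/(3×13.5) = 0.1506
  Offered load a = λ/μ = cρ = 6.1/13.5 = 0.4519
  P₀ = [ Σₙ₌₀^2 aⁿ/n! + a^3/(3!(1-ρ)) ]⁻¹
  Σ = a^0/0! + a^1/1! + a^2/2! = 1.0000 + 0.45185 + 0.10209 = 1.5539
  a^3/(3!(1-ρ)) = 0.09225/(6 × 0.8494) = 0.01810
  P₀ = 1/(1.5539 + 0.01810) = 0.6361
  Lq = P₀·a^3·ρ / (3!(1-ρ)²) = 0.63612 × 0.092255 × 0.15062 / (6 × 0.72145) = 0.002042
  Wq_B = Lq/λ = 0.0020419/6.1 = 0.00033474
  W_B = Wq_B + 1/μ = 0.00033474 + 0.074074 = 0.07441

Since W_B = 0.07441 < W_A = 0.09804, Option B (multiple servers) has the shorter time in system.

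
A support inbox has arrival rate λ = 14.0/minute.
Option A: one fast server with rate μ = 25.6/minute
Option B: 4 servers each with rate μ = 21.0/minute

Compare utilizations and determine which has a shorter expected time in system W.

Option A: single server μ = 25.6 (M/M/1)
  ρ_A = 14.0/25.6 = 0.5469
  W_A = 1/(μ-λ) = 1/(25.6-14.0) = 1/11.60 = 0.08621

Option B: 4 servers μ = 21.0 (M/M/4)
  ρ_B = λ/(cμ) = 14.0/(4×21.0) = 0.1667
  Offered load a = λ/μ = cρ = 14.0/21.0 = 0.6667
  P₀ = [ Σₙ₌₀^3 aⁿ/n! + a^4/(4!(1-ρ)) ]⁻¹
  Σ = a^0/0! + a^1/1! + a^2/2! + a^3/3! = 1.0000 + 0.6667 + 0.2222 + 0.04938 = 1.9383
  a^4/(4!(1-ρ)) = 0.19753/(24 × 0.83333) = 0.009877
  P₀ = 1/(1.9383 + 0.009877) = 0.5133
  Lq = P₀·a^4·ρ / (4!(1-ρ)²) = 0.5133 × 0.1975 × 0.1667 / (24 × 0.6944) = 0.001014
  Wq_B = Lq/λ = 0.0010139/14.0 = 0.00007242
  W_B = Wq_B + 1/μ = 0.00007242 + 0.04762 = 0.04769

Since W_B = 0.04769 < W_A = 0.08621, Option B (multiple servers) has the shorter time in system.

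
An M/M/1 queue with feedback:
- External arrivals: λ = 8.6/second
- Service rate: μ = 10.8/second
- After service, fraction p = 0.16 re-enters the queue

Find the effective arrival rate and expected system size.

Effective arrival rate: λ_eff = λ/(1-p) = 8.6/(1-0.16) = 8.6/0.84 = 10.238095
ρ = λ_eff/μ = 10.238095/10.8 = 0.9479718
L = ρ/(1-ρ) = 0.9479718/(1-0.9479718) = 18.2203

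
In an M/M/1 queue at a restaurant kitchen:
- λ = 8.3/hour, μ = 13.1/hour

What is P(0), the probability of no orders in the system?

ρ = λ/μ = 8.3/13.1 = 0.6336
P(0) = 1 - ρ = 1 - 0.6336 = 0.3664
The server is idle 36.64% of the time.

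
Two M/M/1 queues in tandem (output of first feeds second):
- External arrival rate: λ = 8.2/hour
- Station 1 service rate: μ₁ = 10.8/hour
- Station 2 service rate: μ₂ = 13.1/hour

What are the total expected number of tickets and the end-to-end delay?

By Jackson's theorem, each station behaves as independent M/M/1.
Station 1: ρ₁ = 8.2/10.8 = 0.7593, L₁ = ρ₁/(1-ρ₁) = λ/(μ₁-λ) = 8.2/2.60 = 3.1538
Station 2: ρ₂ = 8.2/13.1 = 0.6260, L₂ = ρ₂/(1-ρ₂) = λ/(μ₂-λ) = 8.2/4.90 = 1.6735
Total: L = L₁ + L₂ = 3.1538 + 1.6735 = 4.8273
W = L/λ = 4.8273/8.2 = 0.5887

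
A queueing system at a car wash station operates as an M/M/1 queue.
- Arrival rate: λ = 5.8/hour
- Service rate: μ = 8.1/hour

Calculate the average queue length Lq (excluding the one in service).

ρ = λ/μ = 5.8/8.1 = 0.7160
For M/M/1: Lq = λ²/(μ(μ-λ))
Lq = 33.64/(8.1 × 2.30)
Lq = 1.8057 cars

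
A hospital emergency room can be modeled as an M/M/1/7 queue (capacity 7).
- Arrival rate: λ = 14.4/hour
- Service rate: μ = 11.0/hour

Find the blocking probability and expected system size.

ρ = λ/μ = 14.4/11.0 = 1.3091
P₀ = (1-ρ)/(1-ρ^(K+1)) = (1-1.3091)/(1-1.3091^8) = -0.3091/-7.6255 = 0.04054
P_K = P₀×ρ^K = 0.04054 × 1.3091^7 = 0.04054 × 6.5889 = 0.2671
Blocking probability P_7 = 0.2671 (26.71%)
L = ρ[1 - (K+1)ρ^K + Kρ^(K+1)] / [(1-ρ)(1-ρ^(K+1))]
L = 1.3091 × (1 - 8×6.58885 + 7×8.62547) / ((1 - 1.3091) × (1 - 8.62547)) = 4.8139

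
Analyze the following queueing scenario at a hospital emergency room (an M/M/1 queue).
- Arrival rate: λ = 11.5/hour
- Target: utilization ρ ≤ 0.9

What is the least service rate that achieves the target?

ρ = λ/μ, so μ = λ/ρ
μ ≥ 11.5/0.9 = 12.7778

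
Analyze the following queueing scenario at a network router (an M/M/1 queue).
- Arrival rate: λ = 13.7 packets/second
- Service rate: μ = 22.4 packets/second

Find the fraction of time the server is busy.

Server utilization: ρ = λ/μ
ρ = 13.7/22.4 = 0.6116
The server is busy 61.16% of the time.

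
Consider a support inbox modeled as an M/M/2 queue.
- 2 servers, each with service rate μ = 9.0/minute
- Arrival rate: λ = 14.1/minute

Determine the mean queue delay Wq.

Traffic intensity: ρ = λ/(cμ) = 14.1/(2×9.0) = 0.7833
Since ρ = 0.7833 < 1, system is stable.
Offered load a = λ/μ = cρ = 14.1/9.0 = 1.5667
P₀ = [ Σₙ₌₀^1 aⁿ/n! + a^2/(2!(1-ρ)) ]⁻¹
Σ = a^0/0! + a^1/1! = 1.0000 + 1.5667 = 2.5667
a^2/(2!(1-ρ)) = 2.45444/(2 × 0.216667) = 5.6641
P₀ = 1/(2.5667 + 5.6641) = 0.1215
Lq = P₀·a^2·ρ / (2!(1-ρ)²) = 0.12150 × 2.4544 × 0.78333 / (2 × 0.046944) = 2.4880
Wq = Lq/λ = 2.4880/14.1 = 0.1765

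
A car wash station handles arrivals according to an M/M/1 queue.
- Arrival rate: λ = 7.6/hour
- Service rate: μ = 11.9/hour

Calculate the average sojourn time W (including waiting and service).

First, compute utilization: ρ = λ/μ = 7.6/11.9 = 0.6387
For M/M/1: W = 1/(μ-λ)
W = 1/(11.9-7.6) = 1/4.30
W = 0.2326 hours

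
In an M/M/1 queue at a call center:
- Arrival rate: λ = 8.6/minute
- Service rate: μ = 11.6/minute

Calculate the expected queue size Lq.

ρ = λ/μ = 8.6/11.6 = 0.7414
For M/M/1: Lq = λ²/(μ(μ-λ))
Lq = 73.96/(11.6 × 3.00)
Lq = 2.1253 calls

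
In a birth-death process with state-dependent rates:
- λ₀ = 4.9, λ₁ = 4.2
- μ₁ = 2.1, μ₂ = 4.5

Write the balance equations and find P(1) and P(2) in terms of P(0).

Balance equations:
State 0: λ₀P₀ = μ₁P₁ → P₁ = (λ₀/μ₁)P₀ = (4.9/2.1)P₀ = 2.3333P₀
State 1: P₂ = (λ₀λ₁)/(μ₁μ₂)P₀ = (4.9×4.2)/(2.1×4.5)P₀ = 2.1778P₀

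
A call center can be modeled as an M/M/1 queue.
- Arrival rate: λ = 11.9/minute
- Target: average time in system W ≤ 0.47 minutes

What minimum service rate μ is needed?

For M/M/1: W = 1/(μ-λ)
Need W ≤ 0.47, so 1/(μ-λ) ≤ 0.47
μ - λ ≥ 1/0.47 = 2.1277
μ ≥ 11.9 + 2.1277 = 14.0277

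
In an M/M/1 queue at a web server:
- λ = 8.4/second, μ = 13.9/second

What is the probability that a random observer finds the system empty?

ρ = λ/μ = 8.4/13.9 = 0.6043
P(0) = 1 - ρ = 1 - 0.6043 = 0.3957
The server is idle 39.57% of the time.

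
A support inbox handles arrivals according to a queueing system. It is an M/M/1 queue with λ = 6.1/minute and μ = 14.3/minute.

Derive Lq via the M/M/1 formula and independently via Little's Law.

Method 1 (direct): Lq = λ²/(μ(μ-λ)) = 37.21/(14.3 × 8.20) = 0.3173

Method 2 (Little's Law):
W = 1/(μ-λ) = 1/8.20 = 0.12195
Wq = W - 1/μ = 0.12195 - 0.069930 = 0.05202
Lq = λWq = 6.1 × 0.05202 = 0.3173 ✔ (matches Method 1)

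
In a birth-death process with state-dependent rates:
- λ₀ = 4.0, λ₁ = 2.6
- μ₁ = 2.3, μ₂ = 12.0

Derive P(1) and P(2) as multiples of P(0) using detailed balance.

Balance equations:
State 0: λ₀P₀ = μ₁P₁ → P₁ = (λ₀/μ₁)P₀ = (4.0/2.3)P₀ = 1.7391P₀
State 1: P₂ = (λ₀λ₁)/(μ₁μ₂)P₀ = (4.0×2.6)/(2.3×12.0)P₀ = 0.3768P₀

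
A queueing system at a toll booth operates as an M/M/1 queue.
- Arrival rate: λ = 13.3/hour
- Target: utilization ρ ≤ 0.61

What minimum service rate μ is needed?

ρ = λ/μ, so μ = λ/ρ
μ ≥ 13.3/0.61 = 21.8033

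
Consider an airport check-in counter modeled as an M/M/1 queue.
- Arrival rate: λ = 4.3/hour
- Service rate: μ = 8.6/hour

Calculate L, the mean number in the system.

ρ = λ/μ = 4.3/8.6 = 0.5000
For M/M/1: L = λ/(μ-λ)
L = 4.3/(8.6-4.3) = 4.3/4.30
L = 1.0000 passengers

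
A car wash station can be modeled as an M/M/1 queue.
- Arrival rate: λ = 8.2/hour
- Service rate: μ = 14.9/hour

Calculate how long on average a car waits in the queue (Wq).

First, compute utilization: ρ = λ/μ = 8.2/14.9 = 0.5503
For M/M/1: Wq = λ/(μ(μ-λ))
Wq = 8.2/(14.9 × (14.9-8.2))
Wq = 8.2/(14.9 × 6.70)
Wq = 0.08214 hours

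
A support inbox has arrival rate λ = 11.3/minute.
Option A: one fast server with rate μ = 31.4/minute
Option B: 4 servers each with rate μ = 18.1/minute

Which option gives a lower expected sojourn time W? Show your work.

Option A: single server μ = 31.4 (M/M/1)
  ρ_A = 11.3/31.4 = 0.3599
  W_A = 1/(μ-λ) = 1/(31.4-11.3) = 1/20.10 = 0.04975

Option B: 4 servers μ = 18.1 (M/M/4)
  ρ_B = λ/(cμ) = 11.3/(4×18.1) = 0.1561
  Offered load a = λ/μ = cρ = 11.3/18.1 = 0.6243
  P₀ = [ Σₙ₌₀^3 aⁿ/n! + a^4/(4!(1-ρ)) ]⁻¹
  Σ = a^0/0! + a^1/1! + a^2/2! + a^3/3! = 1.0000 + 0.62431 + 0.19488 + 0.040555 = 1.8597
  a^4/(4!(1-ρ)) = 0.1519/(24 × 0.8439) = 0.007500
  P₀ = 1/(1.85975 + 0.00750042) = 0.5355
  Lq = P₀·a^4·ρ / (4!(1-ρ)²) = 0.5355 × 0.1519 × 0.1561 / (24 × 0.7122) = 0.0007429
  Wq_B = Lq/λ = 0.00074288/11.3 = 0.000065742
  W_B = Wq_B + 1/μ = 0.000065742 + 0.055249 = 0.05531

Since W_A = 0.04975 < W_B = 0.05531, Option A (single fast server) has the shorter time in system.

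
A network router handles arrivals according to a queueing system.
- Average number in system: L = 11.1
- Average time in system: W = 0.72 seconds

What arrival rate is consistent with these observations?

Little's Law: L = λW, so λ = L/W
λ = 11.1/0.72 = 15.4167 packets/second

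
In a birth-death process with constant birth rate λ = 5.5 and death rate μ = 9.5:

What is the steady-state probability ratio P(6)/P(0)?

For constant rates: P(n)/P(0) = (λ/μ)^n
P(6)/P(0) = (5.5/9.5)^6 = 0.57895^6 = 0.03766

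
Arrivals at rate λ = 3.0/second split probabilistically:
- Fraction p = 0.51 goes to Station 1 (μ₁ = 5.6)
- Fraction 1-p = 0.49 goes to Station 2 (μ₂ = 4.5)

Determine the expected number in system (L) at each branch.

Effective rates: λ₁ = 3.0×0.51 = 1.53, λ₂ = 3.0×0.49 = 1.47
Station 1: ρ₁ = 1.53/5.6 = 0.2732, L₁ = ρ₁/(1-ρ₁) = 0.2732/(1-0.2732) = 0.3759
Station 2: ρ₂ = 1.47/4.5 = 0.326667, L₂ = ρ₂/(1-ρ₂) = 0.326667/(1-0.326667) = 0.4851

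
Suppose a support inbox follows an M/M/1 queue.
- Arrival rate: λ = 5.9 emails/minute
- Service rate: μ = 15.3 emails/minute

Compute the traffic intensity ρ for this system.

Server utilization: ρ = λ/μ
ρ = 5.9/15.3 = 0.3856
The server is busy 38.56% of the time.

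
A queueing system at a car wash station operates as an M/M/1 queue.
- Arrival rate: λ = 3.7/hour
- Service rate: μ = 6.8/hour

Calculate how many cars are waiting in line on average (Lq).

ρ = λ/μ = 3.7/6.8 = 0.5441
For M/M/1: Lq = λ²/(μ(μ-λ))
Lq = 13.69/(6.8 × 3.10)
Lq = 0.6494 cars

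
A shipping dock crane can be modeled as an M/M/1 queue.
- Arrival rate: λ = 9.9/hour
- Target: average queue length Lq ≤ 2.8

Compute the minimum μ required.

For M/M/1: Lq = λ²/(μ(μ-λ))
Need Lq ≤ 2.8, i.e. μ(μ-λ) ≥ λ²/2.8
μ² - 9.9μ - 98.01/2.8 ≥ 0  →  μ² - 9.9μ - 35.00357 ≥ 0
Quadratic formula (positive root): μ = [λ + √(λ² + 4×35.00357)]/2
Discriminant: 98.01 + 4×35.00357 = 238.0243, √238.0243 = 15.4280
μ ≥ (9.9 + 15.4280)/2 = 12.6640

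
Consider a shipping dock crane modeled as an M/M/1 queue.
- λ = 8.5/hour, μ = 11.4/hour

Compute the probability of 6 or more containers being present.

ρ = λ/μ = 8.5/11.4 = 0.7456
P(N ≥ n) = ρⁿ
P(N ≥ 6) = 0.7456^6
P(N ≥ 6) = 0.1718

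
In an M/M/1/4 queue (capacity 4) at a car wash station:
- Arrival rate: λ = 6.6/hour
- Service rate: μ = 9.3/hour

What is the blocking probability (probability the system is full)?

ρ = λ/μ = 6.6/9.3 = 0.70968
P₀ = (1-ρ)/(1-ρ^(K+1)) = (1-0.70968)/(1-0.70968^5) = 0.29032/0.81998 = 0.3541
P_K = P₀×ρ^K = 0.35406 × 0.70968^4 = 0.35406 × 0.25366 = 0.08981
Blocking probability = 8.98%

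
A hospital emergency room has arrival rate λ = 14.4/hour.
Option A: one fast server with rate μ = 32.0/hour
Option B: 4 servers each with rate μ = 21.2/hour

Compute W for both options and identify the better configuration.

Option A: single server μ = 32.0 (M/M/1)
  ρ_A = 14.4/32.0 = 0.4500
  W_A = 1/(μ-λ) = 1/(32.0-14.4) = 1/17.60 = 0.05682

Option B: 4 servers μ = 21.2 (M/M/4)
  ρ_B = λ/(cμ) = 14.4/(4×21.2) = 0.1698
  Offered load a = λ/μ = cρ = 14.4/21.2 = 0.6792
  P₀ = [ Σₙ₌₀^3 aⁿ/n! + a^4/(4!(1-ρ)) ]⁻¹
  Σ = a^0/0! + a^1/1! + a^2/2! + a^3/3! = 1.0000 + 0.67925 + 0.23069 + 0.052231 = 1.9622
  a^4/(4!(1-ρ)) = 0.21287/(24 × 0.83019) = 0.01068
  P₀ = 1/(1.9622 + 0.01068) = 0.5069
  Lq = P₀·a^4·ρ / (4!(1-ρ)²) = 0.5069 × 0.2129 × 0.1698 / (24 × 0.6892) = 0.001108
  Wq_B = Lq/λ = 0.0011077/14.4 = 0.00007692
  W_B = Wq_B + 1/μ = 0.00007692 + 0.04717 = 0.04725

Since W_B = 0.04725 < W_A = 0.05682, Option B (multiple servers) has the shorter time in system.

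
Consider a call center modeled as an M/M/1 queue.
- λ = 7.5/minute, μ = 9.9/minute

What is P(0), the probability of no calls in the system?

ρ = λ/μ = 7.5/9.9 = 0.7576
P(0) = 1 - ρ = 1 - 0.7576 = 0.2424
The server is idle 24.24% of the time.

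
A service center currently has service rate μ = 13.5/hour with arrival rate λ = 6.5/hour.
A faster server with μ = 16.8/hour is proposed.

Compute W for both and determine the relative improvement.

System 1: ρ₁ = 6.5/13.5 = 0.4815, W₁ = 1/(13.5-6.5) = 0.14286
System 2: ρ₂ = 6.5/16.8 = 0.3869, W₂ = 1/(16.8-6.5) = 0.097087
Improvement: (W₁-W₂)/W₁ = (0.14286-0.097087)/0.14286 = 32.04%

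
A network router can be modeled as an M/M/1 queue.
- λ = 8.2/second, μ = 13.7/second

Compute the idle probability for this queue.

ρ = λ/μ = 8.2/13.7 = 0.5985
P(0) = 1 - ρ = 1 - 0.5985 = 0.4015
The server is idle 40.15% of the time.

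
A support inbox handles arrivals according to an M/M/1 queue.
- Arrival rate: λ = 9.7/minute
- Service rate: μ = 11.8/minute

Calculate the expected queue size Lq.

ρ = λ/μ = 9.7/11.8 = 0.8220
For M/M/1: Lq = λ²/(μ(μ-λ))
Lq = 94.09/(11.8 × 2.10)
Lq = 3.7970 emails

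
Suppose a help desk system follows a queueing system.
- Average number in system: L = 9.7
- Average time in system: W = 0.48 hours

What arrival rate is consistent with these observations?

Little's Law: L = λW, so λ = L/W
λ = 9.7/0.48 = 20.2083 tickets/hour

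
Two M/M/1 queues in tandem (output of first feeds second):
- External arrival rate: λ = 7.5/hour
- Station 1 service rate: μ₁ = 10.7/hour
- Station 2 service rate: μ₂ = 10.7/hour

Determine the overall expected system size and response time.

By Jackson's theorem, each station behaves as independent M/M/1.
Station 1: ρ₁ = 7.5/10.7 = 0.7009, L₁ = ρ₁/(1-ρ₁) = λ/(μ₁-λ) = 7.5/3.20 = 2.34375
Station 2: ρ₂ = 7.5/10.7 = 0.7009, L₂ = ρ₂/(1-ρ₂) = λ/(μ₂-λ) = 7.5/3.20 = 2.34375
Total: L = L₁ + L₂ = 2.34375 + 2.34375 = 4.6875
W = L/λ = 4.6875/7.5 = 0.6250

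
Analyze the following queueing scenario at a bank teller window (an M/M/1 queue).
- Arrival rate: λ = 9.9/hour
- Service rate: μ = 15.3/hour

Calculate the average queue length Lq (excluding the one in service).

ρ = λ/μ = 9.9/15.3 = 0.6471
For M/M/1: Lq = λ²/(μ(μ-λ))
Lq = 98.01/(15.3 × 5.40)
Lq = 1.1863 transactions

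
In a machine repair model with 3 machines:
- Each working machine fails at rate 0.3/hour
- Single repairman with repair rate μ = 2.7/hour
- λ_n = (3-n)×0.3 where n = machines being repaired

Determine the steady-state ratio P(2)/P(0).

P(2)/P(0) = ∏_{i=0}^{2-1} λ_i/μ_{i+1}
= (3-0)×0.3/2.7 × (3-1)×0.3/2.7
= 0.07407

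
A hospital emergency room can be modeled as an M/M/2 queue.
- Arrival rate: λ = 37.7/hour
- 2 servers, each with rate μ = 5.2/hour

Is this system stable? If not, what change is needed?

Stability requires ρ = λ/(cμ) < 1
ρ = 37.7/(2 × 5.2) = 37.7/10.40 = 3.6250
Since 3.6250 ≥ 1, the system is UNSTABLE.
Need c > λ/μ = 37.7/5.2 = 7.25.
Minimum servers needed: c = 8.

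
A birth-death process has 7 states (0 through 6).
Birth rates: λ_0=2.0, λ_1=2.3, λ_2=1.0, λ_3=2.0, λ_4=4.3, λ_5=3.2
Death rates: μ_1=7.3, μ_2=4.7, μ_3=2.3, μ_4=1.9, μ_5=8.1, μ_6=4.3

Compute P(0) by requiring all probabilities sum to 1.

Ratios P(n)/P(0) = (λ₀···λₙ₋₁)/(μ₁···μₙ):
P(1)/P(0) = (2.0)/(7.3) = 0.27397
P(2)/P(0) = (2.0×2.3)/(7.3×4.7) = 0.13407
P(3)/P(0) = (2.0×2.3×1.0)/(7.3×4.7×2.3) = 0.058292
P(4)/P(0) = (2.0×2.3×1.0×2.0)/(7.3×4.7×2.3×1.9) = 0.061360
P(5)/P(0) = (2.0×2.3×1.0×2.0×4.3)/(7.3×4.7×2.3×1.9×8.1) = 0.032574
P(6)/P(0) = (2.0×2.3×1.0×2.0×4.3×3.2)/(7.3×4.7×2.3×1.9×8.1×4.3) = 0.024241

Normalization: ∑ P(n) = 1
P(0) × (1.0000 + 0.27397 + 0.13407 + 0.058292 + 0.061360 + 0.032574 + 0.024241) = 1
P(0) × 1.5845 = 1
P(0) = 1/1.5845 = 0.6311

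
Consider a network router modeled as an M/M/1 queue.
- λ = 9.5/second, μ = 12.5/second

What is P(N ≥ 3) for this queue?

ρ = λ/μ = 9.5/12.5 = 0.7600
P(N ≥ n) = ρⁿ
P(N ≥ 3) = 0.7600^3
P(N ≥ 3) = 0.4390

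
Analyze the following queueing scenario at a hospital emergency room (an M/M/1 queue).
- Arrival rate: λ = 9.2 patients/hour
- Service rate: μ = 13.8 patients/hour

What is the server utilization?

Server utilization: ρ = λ/μ
ρ = 9.2/13.8 = 0.6667
The server is busy 66.67% of the time.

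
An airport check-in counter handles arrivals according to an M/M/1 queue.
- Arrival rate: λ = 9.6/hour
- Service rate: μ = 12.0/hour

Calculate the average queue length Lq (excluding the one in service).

ρ = λ/μ = 9.6/12.0 = 0.8000
For M/M/1: Lq = λ²/(μ(μ-λ))
Lq = 92.16/(12.0 × 2.40)
Lq = 3.2000 passengers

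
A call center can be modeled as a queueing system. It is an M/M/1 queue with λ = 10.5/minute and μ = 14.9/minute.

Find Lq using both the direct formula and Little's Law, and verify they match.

Method 1 (direct): Lq = λ²/(μ(μ-λ)) = 110.25/(14.9 × 4.40) = 1.6817

Method 2 (Little's Law):
W = 1/(μ-λ) = 1/4.40 = 0.22727
Wq = W - 1/μ = 0.22727 - 0.067114 = 0.16016
Lq = λWq = 10.5 × 0.16016 = 1.6817 ✔ (matches Method 1)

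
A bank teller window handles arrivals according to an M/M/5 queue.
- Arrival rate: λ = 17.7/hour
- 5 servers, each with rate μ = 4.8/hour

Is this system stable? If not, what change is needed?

Stability requires ρ = λ/(cμ) < 1
ρ = 17.7/(5 × 4.8) = 17.7/24.00 = 0.7375
Since 0.7375 < 1, the system is STABLE.
The servers are busy 73.75% of the time.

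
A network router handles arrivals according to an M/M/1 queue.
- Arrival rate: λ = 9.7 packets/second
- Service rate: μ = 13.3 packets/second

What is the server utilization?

Server utilization: ρ = λ/μ
ρ = 9.7/13.3 = 0.7293
The server is busy 72.93% of the time.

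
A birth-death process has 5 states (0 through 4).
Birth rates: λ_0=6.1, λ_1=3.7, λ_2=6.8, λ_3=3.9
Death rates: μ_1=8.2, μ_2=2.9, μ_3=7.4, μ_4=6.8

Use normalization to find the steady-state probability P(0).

Ratios P(n)/P(0) = (λ₀···λₙ₋₁)/(μ₁···μₙ):
P(1)/P(0) = (6.1)/(8.2) = 0.7439
P(2)/P(0) = (6.1×3.7)/(8.2×2.9) = 0.9491
P(3)/P(0) = (6.1×3.7×6.8)/(8.2×2.9×7.4) = 0.8722
P(4)/P(0) = (6.1×3.7×6.8×3.9)/(8.2×2.9×7.4×6.8) = 0.5002

Normalization: ∑ P(n) = 1
P(0) × (1.0000 + 0.7439 + 0.9491 + 0.8722 + 0.5002) = 1
P(0) × 4.0654 = 1
P(0) = 1/4.0654 = 0.2460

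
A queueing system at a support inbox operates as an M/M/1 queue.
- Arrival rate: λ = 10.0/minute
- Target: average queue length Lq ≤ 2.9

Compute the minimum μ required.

For M/M/1: Lq = λ²/(μ(μ-λ))
Need Lq ≤ 2.9, i.e. μ(μ-λ) ≥ λ²/2.9
μ² - 10.0μ - 100.00/2.9 ≥ 0  →  μ² - 10.0μ - 34.48276 ≥ 0
Quadratic formula (positive root): μ = [λ + √(λ² + 4×34.48276)]/2
Discriminant: 100.00 + 4×34.48276 = 237.9310, √237.9310 = 15.4250
μ ≥ (10.0 + 15.4250)/2 = 12.7125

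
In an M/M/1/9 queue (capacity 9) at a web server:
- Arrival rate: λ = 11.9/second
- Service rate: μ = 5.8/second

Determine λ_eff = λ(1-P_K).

ρ = λ/μ = 11.9/5.8 = 2.051724
P₀ = (1-ρ)/(1-ρ^(K+1)) = (1-2.051724)/(1-2.051724^10) = -1.0517/-1320.8719 = 0.0007962
P_K = P₀×ρ^K = 0.0007962 × 2.051724^9 = 0.0007962 × 644.2738 = 0.5130
λ_eff = λ(1-P_K) = 11.9 × (1 - 0.51299) = 11.9 × 0.48701 = 5.7954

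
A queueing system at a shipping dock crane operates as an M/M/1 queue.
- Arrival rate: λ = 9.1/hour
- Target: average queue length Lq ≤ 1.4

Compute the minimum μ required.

For M/M/1: Lq = λ²/(μ(μ-λ))
Need Lq ≤ 1.4, i.e. μ(μ-λ) ≥ λ²/1.4
μ² - 9.1μ - 82.81/1.4 ≥ 0  →  μ² - 9.1μ - 59.1500 ≥ 0
Quadratic formula (positive root): μ = [λ + √(λ² + 4×59.1500)]/2
Discriminant: 82.81 + 4×59.1500 = 319.4100, √319.4100 = 17.8720
μ ≥ (9.1 + 17.8720)/2 = 13.4860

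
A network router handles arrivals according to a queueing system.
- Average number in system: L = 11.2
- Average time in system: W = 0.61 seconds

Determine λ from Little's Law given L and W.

Little's Law: L = λW, so λ = L/W
λ = 11.2/0.61 = 18.3607 packets/second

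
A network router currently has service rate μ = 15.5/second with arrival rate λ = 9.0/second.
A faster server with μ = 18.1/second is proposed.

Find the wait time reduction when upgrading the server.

System 1: ρ₁ = 9.0/15.5 = 0.5806, W₁ = 1/(15.5-9.0) = 0.15385
System 2: ρ₂ = 9.0/18.1 = 0.4972, W₂ = 1/(18.1-9.0) = 0.10989
Improvement: (W₁-W₂)/W₁ = (0.15385-0.10989)/0.15385 = 28.57%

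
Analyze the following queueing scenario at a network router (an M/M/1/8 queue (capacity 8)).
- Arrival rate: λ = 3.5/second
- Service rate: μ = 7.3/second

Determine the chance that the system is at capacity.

ρ = λ/μ = 3.5/7.3 = 0.47945
P₀ = (1-ρ)/(1-ρ^(K+1)) = (1-0.47945)/(1-0.47945^9) = 0.52055/0.99866 = 0.5212
P_K = P₀×ρ^K = 0.5212 × 0.47945^8 = 0.5212 × 0.002792 = 0.001455
Blocking probability = 0.15%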